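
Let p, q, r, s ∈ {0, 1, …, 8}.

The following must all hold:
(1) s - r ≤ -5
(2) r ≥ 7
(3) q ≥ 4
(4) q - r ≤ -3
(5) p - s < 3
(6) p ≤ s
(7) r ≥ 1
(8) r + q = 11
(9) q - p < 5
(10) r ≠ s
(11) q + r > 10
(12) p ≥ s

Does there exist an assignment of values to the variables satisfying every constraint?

Satisfiable

The assignment p = 1, q = 4, r = 7, s = 1 works:
  constraint 1 holds since s - r = -6.
  constraint 4 holds since q - r = -3.
The rest check out directly.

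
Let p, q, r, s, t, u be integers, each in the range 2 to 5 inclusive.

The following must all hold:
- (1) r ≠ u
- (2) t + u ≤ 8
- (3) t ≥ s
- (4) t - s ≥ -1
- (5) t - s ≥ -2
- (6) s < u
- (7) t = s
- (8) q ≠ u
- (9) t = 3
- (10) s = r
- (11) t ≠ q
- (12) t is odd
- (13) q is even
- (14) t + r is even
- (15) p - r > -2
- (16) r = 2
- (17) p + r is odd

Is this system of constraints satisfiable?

Unsatisfiable

Constraint 9 fixes t = 3 and constraint 16 fixes r = 2. Constraints 7 and 10 give t = s = r, so t = r. But 3 ≠ 2 — contradiction.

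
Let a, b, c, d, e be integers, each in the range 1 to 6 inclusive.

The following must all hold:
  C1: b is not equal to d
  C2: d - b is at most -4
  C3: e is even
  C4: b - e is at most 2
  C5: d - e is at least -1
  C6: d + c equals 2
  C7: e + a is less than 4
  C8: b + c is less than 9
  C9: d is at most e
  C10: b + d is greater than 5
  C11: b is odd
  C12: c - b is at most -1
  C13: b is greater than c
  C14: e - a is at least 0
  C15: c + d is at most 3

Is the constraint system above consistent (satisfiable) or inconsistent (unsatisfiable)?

Unsatisfiable

Constraints 2, 4, and 5 give e − b ≥ -2, b − d ≥ 4, d − e ≥ -1.
Adding all 3 inequalities: the left sides telescope to 0, and the right sides sum to (-2) + 4 + (-1) = 1. So 0 ≥ 1, which is false.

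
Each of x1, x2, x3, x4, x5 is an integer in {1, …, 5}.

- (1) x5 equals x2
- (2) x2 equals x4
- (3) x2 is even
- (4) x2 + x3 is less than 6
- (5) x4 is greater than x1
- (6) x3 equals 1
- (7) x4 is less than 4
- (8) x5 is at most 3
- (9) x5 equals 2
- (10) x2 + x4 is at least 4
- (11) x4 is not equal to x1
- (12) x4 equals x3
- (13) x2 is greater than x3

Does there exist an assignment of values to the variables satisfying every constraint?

Constraint 9 fixes x5 = 2 and constraint 6 fixes x3 = 1. Constraints 1, 2, and 12 give x5 = x2 = x4 = x3, so x5 = x3. But 2 ≠ 1 — contradiction.

Unsatisfiable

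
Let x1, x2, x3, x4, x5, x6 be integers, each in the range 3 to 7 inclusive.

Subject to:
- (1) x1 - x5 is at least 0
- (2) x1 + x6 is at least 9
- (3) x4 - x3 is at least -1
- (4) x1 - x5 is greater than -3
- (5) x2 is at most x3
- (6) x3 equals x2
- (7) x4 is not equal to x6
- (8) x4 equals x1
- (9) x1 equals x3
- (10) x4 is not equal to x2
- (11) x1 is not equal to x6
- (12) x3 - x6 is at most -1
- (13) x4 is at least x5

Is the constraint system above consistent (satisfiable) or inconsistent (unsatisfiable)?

Unsatisfiable

From constraints 6, 8, and 9, x4 = x1 = x3 = x2, so x4 = x2. But constraint 10 says x4 ≠ x2. Contradiction.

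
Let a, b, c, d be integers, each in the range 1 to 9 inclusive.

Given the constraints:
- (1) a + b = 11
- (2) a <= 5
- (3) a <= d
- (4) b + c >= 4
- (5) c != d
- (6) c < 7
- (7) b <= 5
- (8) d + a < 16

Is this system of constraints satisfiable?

From constraint 2: a ≤ 5. From constraint 7: b ≤ 5. Hence a + b ≤ 10. But constraint 1 requires a + b = 11, and 11 > 10. Contradiction.

Unsatisfiable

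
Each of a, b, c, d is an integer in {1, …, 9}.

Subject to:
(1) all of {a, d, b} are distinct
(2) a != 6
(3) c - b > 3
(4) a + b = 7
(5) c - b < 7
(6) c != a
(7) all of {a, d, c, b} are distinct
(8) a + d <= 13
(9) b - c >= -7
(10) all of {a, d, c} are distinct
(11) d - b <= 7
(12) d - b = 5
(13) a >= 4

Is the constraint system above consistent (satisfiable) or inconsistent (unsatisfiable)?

The assignment a = 4, b = 3, c = 9, d = 8 works:
  constraint 3 holds since c - b = 6.
  constraint 4 holds since a + b = 7.
The rest check out directly.

Satisfiable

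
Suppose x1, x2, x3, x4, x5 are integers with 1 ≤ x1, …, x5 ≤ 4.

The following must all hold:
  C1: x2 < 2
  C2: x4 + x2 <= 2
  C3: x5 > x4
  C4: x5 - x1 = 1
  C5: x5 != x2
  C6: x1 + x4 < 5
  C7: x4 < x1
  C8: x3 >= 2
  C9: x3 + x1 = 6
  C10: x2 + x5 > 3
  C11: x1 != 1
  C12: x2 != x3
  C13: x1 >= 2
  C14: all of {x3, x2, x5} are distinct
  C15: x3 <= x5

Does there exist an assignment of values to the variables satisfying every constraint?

Take x1 = 3, x2 = 1, x3 = 3, x4 = 1, x5 = 4. Then constraint 2: x4 + x2 = 2; constraint 4: x5 - x1 = 1, and every other listed constraint is also met.

Satisfiable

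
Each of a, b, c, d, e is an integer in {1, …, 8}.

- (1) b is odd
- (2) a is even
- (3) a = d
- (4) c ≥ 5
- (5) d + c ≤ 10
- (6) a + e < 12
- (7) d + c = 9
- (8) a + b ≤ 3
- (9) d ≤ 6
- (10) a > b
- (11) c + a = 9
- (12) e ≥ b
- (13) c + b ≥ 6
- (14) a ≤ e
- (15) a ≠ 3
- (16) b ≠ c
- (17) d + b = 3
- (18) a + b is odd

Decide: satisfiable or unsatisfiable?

Take a = 2, b = 1, c = 7, d = 2, e = 7. Then constraint 5: d + c = 9; constraint 6: a + e = 9; constraint 7: d + c = 9, and every other listed constraint is also met.

Satisfiable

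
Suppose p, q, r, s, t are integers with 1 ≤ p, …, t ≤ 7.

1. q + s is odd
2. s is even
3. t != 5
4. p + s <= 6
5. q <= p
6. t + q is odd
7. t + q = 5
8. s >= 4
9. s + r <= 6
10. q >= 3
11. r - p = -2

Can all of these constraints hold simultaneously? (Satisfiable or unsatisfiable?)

From constraints 5 and 10: p ≥ q ≥ 3. From constraint 8: s ≥ 4. Hence p + s ≥ 7. But constraint 4 requires p + s ≤ 6, and 6 < 7. Contradiction.

Unsatisfiable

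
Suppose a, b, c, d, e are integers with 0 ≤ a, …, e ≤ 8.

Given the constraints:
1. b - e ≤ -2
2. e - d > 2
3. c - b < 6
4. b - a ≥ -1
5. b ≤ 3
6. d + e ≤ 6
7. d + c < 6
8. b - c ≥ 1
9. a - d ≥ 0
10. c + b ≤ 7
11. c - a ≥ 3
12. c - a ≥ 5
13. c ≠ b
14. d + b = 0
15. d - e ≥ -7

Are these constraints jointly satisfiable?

Constraints 1, 8, 9, 12, and 15 give c − a ≥ 5, a − d ≥ 0, d − e ≥ -7, e − b ≥ 2, b − c ≥ 1.
Adding all 5 inequalities: the left sides telescope to 0, and the right sides sum to 5 + 0 + (-7) + 2 + 1 = 1. So 0 ≥ 1, which is false.

Unsatisfiable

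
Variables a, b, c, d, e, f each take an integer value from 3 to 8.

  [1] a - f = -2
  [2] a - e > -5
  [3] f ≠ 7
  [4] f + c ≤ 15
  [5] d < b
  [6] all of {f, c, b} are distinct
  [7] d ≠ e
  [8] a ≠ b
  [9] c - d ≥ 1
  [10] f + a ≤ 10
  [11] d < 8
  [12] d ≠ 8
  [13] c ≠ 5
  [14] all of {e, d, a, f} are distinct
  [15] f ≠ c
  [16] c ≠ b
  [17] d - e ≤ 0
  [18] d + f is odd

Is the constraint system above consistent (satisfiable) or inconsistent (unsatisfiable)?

Satisfiable

The assignment a = 4, b = 7, c = 8, d = 5, e = 8, f = 6 works:
  constraint 1 holds since a - f = -2.
  constraint 2 holds since a - e = -4.
  constraint 4 holds since f + c = 14.
The rest check out directly.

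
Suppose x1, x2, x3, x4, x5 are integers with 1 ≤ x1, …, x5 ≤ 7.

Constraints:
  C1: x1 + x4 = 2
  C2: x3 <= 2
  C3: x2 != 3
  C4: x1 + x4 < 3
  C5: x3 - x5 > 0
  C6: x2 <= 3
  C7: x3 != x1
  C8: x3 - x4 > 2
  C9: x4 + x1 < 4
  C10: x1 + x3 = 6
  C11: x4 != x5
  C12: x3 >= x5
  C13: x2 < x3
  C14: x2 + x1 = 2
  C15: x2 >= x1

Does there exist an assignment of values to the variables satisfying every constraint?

Unsatisfiable

From constraints 6 and 15: x1 ≤ x2 ≤ 3. From constraint 2: x3 ≤ 2. Hence x1 + x3 ≤ 5. But constraint 10 requires x1 + x3 = 6, and 6 > 5. Contradiction.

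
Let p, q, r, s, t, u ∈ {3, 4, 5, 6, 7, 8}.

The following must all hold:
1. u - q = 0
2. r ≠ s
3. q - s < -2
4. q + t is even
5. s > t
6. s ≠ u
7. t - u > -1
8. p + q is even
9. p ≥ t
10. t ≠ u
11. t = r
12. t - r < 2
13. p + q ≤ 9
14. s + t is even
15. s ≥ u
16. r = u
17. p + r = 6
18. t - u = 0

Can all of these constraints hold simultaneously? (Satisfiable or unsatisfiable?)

Unsatisfiable

From constraints 11 and 16, t = r = u, so t = u. But constraint 10 says t ≠ u. Contradiction.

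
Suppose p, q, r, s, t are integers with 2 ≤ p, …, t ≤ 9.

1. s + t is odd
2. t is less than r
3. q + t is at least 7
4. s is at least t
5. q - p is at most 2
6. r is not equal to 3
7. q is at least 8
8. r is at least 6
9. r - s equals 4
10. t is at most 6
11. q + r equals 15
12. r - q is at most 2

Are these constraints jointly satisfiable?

Setting (p, q, r, s, t) = (7, 8, 7, 3, 2) satisfies everything: constraint 3: q + t = 10; constraint 5: q - p = 1, and the others follow.

Satisfiable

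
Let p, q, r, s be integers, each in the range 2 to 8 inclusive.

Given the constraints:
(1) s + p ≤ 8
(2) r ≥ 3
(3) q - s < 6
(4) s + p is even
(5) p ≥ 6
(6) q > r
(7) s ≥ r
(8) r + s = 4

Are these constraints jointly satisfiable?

Unsatisfiable

From constraints 2 and 7: s ≥ r ≥ 3. From constraint 5: p ≥ 6. Hence s + p ≥ 9. But constraint 1 requires s + p ≤ 8, and 8 < 9. Contradiction.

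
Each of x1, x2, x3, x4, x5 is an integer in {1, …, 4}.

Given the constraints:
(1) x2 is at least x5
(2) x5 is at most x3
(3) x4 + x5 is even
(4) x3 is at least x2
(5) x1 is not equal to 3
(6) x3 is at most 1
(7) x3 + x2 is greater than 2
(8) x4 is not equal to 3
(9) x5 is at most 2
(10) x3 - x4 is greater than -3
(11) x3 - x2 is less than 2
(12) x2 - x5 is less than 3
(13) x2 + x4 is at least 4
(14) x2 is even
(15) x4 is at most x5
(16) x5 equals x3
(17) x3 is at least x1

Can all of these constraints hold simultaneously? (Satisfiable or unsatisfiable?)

From constraints 4 and 6: x2 ≤ x3 ≤ 1. From constraints 9 and 15: x4 ≤ x5 ≤ 2. Hence x2 + x4 ≤ 3. But constraint 13 requires x2 + x4 ≥ 4, and 4 > 3. Contradiction.

Unsatisfiable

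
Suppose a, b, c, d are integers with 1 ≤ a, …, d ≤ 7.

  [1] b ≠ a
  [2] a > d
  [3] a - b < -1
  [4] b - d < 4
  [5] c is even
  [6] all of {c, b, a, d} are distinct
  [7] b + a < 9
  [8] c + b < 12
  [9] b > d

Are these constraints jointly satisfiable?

Take a = 3, b = 5, c = 6, d = 2. Then constraint 3: a - b = -2; constraint 4: b - d = 3, and every other listed constraint is also met.

Satisfiable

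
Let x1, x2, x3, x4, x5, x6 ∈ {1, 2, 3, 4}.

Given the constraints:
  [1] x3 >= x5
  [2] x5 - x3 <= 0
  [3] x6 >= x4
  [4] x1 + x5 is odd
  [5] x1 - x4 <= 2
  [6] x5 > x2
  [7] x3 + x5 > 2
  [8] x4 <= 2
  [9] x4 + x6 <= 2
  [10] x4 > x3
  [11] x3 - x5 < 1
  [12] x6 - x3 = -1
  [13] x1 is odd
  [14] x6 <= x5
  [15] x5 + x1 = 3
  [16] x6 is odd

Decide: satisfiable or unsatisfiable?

Constraints 2, 3, 10, and 14 give x6 ≤ x5, x5 ≤ x3, x3 < x4, x4 ≤ x6. Chaining: x6 ≤ x5 ≤ x3 < x4 ≤ x6, which forces x6 < x6 — impossible.

Unsatisfiable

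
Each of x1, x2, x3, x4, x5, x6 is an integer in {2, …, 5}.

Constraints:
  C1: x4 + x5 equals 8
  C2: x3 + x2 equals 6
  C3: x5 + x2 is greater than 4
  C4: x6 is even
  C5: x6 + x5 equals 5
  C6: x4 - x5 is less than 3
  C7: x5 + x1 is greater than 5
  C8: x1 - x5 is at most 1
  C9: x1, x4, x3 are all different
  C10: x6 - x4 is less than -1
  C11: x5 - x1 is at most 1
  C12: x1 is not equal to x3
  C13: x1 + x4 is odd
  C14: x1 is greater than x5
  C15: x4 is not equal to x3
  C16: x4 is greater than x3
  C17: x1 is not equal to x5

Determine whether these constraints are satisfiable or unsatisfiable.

Setting (x1, x2, x3, x4, x5, x6) = (4, 4, 2, 5, 3, 2) satisfies everything: constraint 1: x4 + x5 = 8; constraint 2: x3 + x2 = 6, and the others follow.

Satisfiable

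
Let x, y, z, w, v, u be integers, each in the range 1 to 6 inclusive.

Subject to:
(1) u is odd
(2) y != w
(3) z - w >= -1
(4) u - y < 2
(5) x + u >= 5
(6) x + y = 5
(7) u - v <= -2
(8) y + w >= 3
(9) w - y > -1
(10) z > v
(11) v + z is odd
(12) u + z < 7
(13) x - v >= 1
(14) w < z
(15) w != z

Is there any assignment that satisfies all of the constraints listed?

Satisfiable

Try x = 4, y = 1, z = 4, w = 3, v = 3, u = 1.
Check constraint 3: z - w = 1; constraint 4: u - y = 0. The remaining constraints are straightforward to verify.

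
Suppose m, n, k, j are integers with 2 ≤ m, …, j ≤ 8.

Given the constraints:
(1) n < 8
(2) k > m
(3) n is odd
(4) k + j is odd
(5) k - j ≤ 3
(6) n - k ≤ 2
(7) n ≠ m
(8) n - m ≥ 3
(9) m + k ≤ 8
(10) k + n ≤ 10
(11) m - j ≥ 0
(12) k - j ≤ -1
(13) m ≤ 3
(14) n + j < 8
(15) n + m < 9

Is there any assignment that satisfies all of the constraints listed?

Unsatisfiable

Constraints 6, 8, 11, and 12 give k − n ≥ -2, n − m ≥ 3, m − j ≥ 0, j − k ≥ 1.
Adding all 4 inequalities: the left sides telescope to 0, and the right sides sum to (-2) + 3 + 0 + 1 = 2. So 0 ≥ 2, which is false.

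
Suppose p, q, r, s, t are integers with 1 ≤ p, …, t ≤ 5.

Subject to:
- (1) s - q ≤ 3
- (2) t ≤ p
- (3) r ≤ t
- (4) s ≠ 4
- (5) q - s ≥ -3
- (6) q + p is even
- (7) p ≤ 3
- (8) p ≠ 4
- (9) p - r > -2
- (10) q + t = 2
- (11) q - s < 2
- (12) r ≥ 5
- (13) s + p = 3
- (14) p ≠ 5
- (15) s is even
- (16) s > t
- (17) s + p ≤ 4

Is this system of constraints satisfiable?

From constraints 3 and 12: t ≥ r and r ≥ 5, so t ≥ 5. From constraints 2 and 7: t ≤ p and p ≤ 3, so t ≤ 3. But 3 < 5, so no value of t works.

Unsatisfiable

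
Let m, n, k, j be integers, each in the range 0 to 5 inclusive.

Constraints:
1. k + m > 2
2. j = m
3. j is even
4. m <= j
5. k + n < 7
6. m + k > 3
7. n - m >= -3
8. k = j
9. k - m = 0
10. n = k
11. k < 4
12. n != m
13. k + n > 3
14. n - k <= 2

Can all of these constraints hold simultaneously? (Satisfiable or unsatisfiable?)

From constraints 2, 8, and 10, n = k = j = m, so n = m. But constraint 12 says n ≠ m. Contradiction.

Unsatisfiable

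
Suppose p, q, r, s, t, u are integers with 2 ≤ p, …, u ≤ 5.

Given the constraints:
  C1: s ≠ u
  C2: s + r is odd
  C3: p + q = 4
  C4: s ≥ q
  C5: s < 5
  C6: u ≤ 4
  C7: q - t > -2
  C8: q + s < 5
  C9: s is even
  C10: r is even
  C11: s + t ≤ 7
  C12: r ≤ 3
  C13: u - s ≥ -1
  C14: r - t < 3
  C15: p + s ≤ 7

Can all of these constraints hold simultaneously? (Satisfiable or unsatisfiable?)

Constraint 9 makes s even and constraint 10 makes r even, so s + r must be even. Constraint 2 says s + r is odd — contradiction.

Unsatisfiable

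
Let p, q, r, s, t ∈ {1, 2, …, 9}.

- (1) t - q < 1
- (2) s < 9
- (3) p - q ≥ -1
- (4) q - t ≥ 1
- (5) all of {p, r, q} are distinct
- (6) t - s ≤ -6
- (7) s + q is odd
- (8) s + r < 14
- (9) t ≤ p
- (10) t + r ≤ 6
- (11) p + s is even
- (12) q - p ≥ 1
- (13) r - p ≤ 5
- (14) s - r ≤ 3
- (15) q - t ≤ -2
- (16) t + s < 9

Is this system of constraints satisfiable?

Constraints 6, 12, 13, 14, and 15 give p − r ≥ -5, r − s ≥ -3, s − t ≥ 6, t − q ≥ 2, q − p ≥ 1.
Adding all 5 inequalities: the left sides telescope to 0, and the right sides sum to (-5) + (-3) + 6 + 2 + 1 = 1. So 0 ≥ 1, which is false.

Unsatisfiable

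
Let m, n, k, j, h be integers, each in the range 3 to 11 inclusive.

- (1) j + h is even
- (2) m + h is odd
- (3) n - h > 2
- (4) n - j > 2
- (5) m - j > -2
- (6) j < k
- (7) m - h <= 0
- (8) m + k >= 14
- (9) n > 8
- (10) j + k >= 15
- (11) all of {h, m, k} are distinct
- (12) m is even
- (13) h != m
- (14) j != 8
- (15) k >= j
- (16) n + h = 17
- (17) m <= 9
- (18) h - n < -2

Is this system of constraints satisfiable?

Setting (m, n, k, j, h) = (4, 10, 11, 5, 7) satisfies everything: constraint 3: n - h = 3; constraint 4: n - j = 5; constraint 5: m - j = -1, and the others follow.

Satisfiable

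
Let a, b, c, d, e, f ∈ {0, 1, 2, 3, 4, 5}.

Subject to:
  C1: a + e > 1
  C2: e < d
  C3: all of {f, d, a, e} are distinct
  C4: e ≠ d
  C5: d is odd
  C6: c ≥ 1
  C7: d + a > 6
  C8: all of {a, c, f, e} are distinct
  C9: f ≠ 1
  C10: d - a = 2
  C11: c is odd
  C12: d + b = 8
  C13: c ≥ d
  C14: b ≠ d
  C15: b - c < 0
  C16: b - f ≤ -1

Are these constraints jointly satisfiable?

Setting (a, b, c, d, e, f) = (3, 3, 5, 5, 1, 4) satisfies everything: constraint 1: a + e = 4; constraint 7: d + a = 8; constraint 10: d - a = 2, and the others follow.

Satisfiable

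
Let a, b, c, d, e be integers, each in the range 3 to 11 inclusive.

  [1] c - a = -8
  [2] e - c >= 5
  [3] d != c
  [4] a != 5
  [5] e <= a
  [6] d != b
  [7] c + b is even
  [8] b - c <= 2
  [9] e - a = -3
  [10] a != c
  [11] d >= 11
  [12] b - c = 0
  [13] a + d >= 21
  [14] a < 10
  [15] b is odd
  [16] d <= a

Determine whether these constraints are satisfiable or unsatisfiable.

Unsatisfiable

From constraints 11 and 16: a ≥ d and d ≥ 11, so a ≥ 11. From constraint 14: a ≤ 9. But 9 < 11, so no value of a works.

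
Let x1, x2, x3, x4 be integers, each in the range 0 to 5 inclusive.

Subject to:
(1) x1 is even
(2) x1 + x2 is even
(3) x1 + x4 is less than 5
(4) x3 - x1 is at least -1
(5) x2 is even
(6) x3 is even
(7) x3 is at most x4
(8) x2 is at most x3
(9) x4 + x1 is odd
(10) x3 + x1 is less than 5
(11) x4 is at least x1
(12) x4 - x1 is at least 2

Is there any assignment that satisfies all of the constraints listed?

Satisfiable

One satisfying assignment is x1 = 0, x2 = 2, x3 = 2, x4 = 3.
For the less obvious constraints — constraint 3: x1 + x4 = 3; constraint 4: x3 - x1 = 2; constraint 10: x3 + x1 = 2 — and the others hold by inspection.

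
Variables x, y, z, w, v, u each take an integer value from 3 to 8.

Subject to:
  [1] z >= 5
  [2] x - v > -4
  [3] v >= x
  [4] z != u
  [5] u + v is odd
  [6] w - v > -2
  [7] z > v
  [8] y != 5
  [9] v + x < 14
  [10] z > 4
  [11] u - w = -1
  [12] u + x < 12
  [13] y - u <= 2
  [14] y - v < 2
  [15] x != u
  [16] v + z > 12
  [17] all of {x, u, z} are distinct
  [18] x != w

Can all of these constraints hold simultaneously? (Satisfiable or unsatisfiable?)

Satisfiable

Take x = 4, y = 8, z = 8, w = 7, v = 7, u = 6. Then constraint 2: x - v = -3; constraint 6: w - v = 0, and every other listed constraint is also met.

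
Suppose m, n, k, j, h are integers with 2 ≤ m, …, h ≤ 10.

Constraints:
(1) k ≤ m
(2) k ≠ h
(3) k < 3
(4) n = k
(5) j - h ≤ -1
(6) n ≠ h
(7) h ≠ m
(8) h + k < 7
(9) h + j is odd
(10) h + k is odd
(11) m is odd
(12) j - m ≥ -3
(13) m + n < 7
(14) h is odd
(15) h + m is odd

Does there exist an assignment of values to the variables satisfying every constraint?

Constraint 14 makes h odd and constraint 11 makes m odd, so h + m must be even. Constraint 15 says h + m is odd — contradiction.

Unsatisfiable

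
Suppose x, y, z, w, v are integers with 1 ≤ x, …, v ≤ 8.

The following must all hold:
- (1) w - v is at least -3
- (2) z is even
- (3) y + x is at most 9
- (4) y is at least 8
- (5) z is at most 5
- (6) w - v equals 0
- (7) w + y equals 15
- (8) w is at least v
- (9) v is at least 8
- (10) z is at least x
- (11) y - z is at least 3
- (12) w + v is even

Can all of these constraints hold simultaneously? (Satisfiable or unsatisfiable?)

From constraints 8 and 9: w ≥ v ≥ 8. From constraint 4: y ≥ 8. Hence w + y ≥ 16. But constraint 7 requires w + y = 15, and 15 < 16. Contradiction.

Unsatisfiable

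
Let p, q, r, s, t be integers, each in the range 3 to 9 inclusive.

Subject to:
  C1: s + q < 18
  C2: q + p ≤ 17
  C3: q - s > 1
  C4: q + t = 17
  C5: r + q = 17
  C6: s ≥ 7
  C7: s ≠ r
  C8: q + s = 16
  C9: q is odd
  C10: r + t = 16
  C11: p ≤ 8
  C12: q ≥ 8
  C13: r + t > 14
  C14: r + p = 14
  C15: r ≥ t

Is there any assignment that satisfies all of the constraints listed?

Satisfiable

Setting (p, q, r, s, t) = (6, 9, 8, 7, 8) satisfies everything: constraint 1: s + q = 16; constraint 2: q + p = 15, and the others follow.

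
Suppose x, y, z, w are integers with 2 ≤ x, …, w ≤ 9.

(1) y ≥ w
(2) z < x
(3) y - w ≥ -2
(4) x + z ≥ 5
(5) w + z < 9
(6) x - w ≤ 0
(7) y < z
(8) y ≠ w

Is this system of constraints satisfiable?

Constraints 1, 2, 6, and 7 give y < z, z < x, x ≤ w, w ≤ y. Chaining: y < z < x ≤ w ≤ y, which forces y < y — impossible.

Unsatisfiable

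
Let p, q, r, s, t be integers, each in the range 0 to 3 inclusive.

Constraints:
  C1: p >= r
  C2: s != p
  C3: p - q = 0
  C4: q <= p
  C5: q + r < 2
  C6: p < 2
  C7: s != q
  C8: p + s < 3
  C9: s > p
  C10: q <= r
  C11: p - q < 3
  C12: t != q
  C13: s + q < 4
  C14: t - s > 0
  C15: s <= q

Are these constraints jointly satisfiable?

Unsatisfiable

Constraints 1, 9, 10, and 15 give s ≤ q, q ≤ r, r ≤ p, p < s. Chaining: s ≤ q ≤ r ≤ p < s, which forces s < s — impossible.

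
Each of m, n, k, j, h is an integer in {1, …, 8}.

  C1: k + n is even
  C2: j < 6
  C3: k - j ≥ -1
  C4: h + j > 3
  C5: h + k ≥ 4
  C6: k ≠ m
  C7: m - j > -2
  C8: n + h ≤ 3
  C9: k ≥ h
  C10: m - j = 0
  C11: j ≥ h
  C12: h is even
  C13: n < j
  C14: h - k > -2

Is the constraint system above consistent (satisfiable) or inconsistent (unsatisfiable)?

Try m = 2, n = 1, k = 3, j = 2, h = 2.
Check constraint 3: k - j = 1; constraint 4: h + j = 4; constraint 5: h + k = 5. The remaining constraints are straightforward to verify.

Satisfiable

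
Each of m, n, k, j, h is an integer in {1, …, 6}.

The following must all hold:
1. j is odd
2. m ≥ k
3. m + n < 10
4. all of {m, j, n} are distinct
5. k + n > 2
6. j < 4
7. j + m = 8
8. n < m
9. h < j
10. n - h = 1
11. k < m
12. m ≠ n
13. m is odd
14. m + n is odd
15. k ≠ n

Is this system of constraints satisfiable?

Satisfiable

One satisfying assignment is m = 5, n = 2, k = 1, j = 3, h = 1.
For the less obvious constraints — constraint 3: m + n = 7; constraint 5: k + n = 3; constraint 7: j + m = 8 — and the others hold by inspection.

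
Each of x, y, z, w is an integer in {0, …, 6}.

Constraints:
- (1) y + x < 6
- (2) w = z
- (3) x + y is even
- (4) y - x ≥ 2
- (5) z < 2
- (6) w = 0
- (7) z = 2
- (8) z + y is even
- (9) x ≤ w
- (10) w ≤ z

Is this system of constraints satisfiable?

Constraint 6 fixes w = 0 and constraint 7 fixes z = 2, but constraint 2 requires w = z. Since 0 ≠ 2, contradiction.

Unsatisfiable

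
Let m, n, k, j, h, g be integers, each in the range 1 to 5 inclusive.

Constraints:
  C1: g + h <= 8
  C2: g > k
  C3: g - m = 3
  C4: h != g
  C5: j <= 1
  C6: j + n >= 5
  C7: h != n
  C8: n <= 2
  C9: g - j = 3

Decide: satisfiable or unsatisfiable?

Unsatisfiable

From constraint 5: j ≤ 1. From constraint 8: n ≤ 2. Hence j + n ≤ 3. But constraint 6 requires j + n ≥ 5, and 5 > 3. Contradiction.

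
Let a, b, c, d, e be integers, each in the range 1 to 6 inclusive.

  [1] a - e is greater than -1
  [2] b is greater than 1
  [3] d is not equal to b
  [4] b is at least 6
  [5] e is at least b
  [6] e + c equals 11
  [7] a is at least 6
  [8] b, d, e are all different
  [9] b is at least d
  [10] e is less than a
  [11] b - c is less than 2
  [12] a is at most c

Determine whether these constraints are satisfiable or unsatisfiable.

From constraints 4 and 5: e ≥ b ≥ 6. From constraints 7 and 12: c ≥ a ≥ 6. Hence e + c ≥ 12. But constraint 6 requires e + c = 11, and 11 < 12. Contradiction.

Unsatisfiable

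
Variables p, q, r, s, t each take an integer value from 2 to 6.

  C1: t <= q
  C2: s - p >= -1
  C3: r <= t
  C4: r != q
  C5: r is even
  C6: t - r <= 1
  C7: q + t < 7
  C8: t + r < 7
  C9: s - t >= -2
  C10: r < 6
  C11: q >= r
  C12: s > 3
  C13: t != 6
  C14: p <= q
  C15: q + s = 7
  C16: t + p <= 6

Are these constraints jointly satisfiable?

Take p = 3, q = 3, r = 2, s = 4, t = 3. Then constraint 2: s - p = 1; constraint 6: t - r = 1; constraint 7: q + t = 6, and every other listed constraint is also met.

Satisfiable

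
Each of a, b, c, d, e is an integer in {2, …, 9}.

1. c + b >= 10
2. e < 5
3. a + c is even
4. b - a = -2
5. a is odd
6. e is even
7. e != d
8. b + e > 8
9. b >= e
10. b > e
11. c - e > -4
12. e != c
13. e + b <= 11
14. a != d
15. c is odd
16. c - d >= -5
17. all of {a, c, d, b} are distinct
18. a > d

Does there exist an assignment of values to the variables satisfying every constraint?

Satisfiable

The assignment a = 9, b = 7, c = 3, d = 6, e = 4 works:
  constraint 1 holds since c + b = 10.
  constraint 4 holds since b - a = -2.
The rest check out directly.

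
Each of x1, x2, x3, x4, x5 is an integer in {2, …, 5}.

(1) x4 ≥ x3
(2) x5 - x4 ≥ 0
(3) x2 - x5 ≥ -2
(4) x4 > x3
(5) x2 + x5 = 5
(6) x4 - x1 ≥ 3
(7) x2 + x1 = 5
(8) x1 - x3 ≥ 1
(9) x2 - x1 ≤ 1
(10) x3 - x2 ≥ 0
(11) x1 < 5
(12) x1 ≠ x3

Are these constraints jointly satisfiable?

Unsatisfiable

Constraints 2, 3, 6, 8, and 10 give x1 − x3 ≥ 1, x3 − x2 ≥ 0, x2 − x5 ≥ -2, x5 − x4 ≥ 0, x4 − x1 ≥ 3.
Adding all 5 inequalities: the left sides telescope to 0, and the right sides sum to 1 + 0 + (-2) + 0 + 3 = 2. So 0 ≥ 2, which is false.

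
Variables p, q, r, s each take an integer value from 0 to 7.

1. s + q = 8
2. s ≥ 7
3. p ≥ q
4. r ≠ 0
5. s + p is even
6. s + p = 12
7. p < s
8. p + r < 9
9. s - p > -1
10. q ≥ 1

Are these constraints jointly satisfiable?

Satisfiable

The assignment p = 5, q = 1, r = 1, s = 7 works:
  constraint 1 holds since s + q = 8.
  constraint 6 holds since s + p = 12.
The rest check out directly.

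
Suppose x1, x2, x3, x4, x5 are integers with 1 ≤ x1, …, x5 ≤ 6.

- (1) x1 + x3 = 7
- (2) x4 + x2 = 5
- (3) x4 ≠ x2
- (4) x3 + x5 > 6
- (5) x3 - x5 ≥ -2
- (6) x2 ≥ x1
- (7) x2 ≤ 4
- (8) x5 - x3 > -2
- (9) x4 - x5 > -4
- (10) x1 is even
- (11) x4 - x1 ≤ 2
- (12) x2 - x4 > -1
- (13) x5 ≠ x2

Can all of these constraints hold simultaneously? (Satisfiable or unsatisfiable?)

Take x1 = 2, x2 = 3, x3 = 5, x4 = 2, x5 = 4. Then constraint 1: x1 + x3 = 7; constraint 2: x4 + x2 = 5, and every other listed constraint is also met.

Satisfiable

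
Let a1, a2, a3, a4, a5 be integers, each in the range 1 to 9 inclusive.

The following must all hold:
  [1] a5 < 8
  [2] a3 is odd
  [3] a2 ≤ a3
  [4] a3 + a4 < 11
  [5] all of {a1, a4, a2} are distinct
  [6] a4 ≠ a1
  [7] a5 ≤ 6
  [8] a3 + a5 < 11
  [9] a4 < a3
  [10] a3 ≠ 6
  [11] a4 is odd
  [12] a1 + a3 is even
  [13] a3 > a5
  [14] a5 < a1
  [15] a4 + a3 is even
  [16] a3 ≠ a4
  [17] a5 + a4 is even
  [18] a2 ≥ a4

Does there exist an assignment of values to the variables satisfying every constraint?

Satisfiable

Try a1 = 5, a2 = 8, a3 = 9, a4 = 1, a5 = 1.
Check constraint 4: a3 + a4 = 10; constraint 5: values 5, 1, 8 are distinct; constraint 8: a3 + a5 = 10. The remaining constraints are straightforward to verify.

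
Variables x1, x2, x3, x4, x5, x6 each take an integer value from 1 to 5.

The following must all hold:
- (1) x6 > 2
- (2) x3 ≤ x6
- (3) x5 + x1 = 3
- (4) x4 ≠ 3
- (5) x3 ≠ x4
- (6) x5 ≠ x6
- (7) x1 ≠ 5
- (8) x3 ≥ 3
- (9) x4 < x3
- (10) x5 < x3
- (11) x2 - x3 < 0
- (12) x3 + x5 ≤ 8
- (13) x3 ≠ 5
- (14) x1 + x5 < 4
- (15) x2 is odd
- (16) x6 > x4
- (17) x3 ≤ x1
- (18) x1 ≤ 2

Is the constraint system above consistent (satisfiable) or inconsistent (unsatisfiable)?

Unsatisfiable

From constraint 8: x3 ≥ 3. From constraints 17 and 18: x3 ≤ x1 and x1 ≤ 2, so x3 ≤ 2. But 2 < 3, so no value of x3 works.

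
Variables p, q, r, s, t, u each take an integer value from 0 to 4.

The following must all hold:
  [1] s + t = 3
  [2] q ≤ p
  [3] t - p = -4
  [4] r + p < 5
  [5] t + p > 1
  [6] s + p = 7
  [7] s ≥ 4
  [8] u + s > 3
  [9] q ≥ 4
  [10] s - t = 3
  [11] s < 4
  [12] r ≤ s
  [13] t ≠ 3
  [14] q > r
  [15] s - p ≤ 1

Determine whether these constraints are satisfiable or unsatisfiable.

From constraint 7: s ≥ 4. From constraints 2 and 9: p ≥ q ≥ 4. Hence s + p ≥ 8. But constraint 6 requires s + p = 7, and 7 < 8. Contradiction.

Unsatisfiable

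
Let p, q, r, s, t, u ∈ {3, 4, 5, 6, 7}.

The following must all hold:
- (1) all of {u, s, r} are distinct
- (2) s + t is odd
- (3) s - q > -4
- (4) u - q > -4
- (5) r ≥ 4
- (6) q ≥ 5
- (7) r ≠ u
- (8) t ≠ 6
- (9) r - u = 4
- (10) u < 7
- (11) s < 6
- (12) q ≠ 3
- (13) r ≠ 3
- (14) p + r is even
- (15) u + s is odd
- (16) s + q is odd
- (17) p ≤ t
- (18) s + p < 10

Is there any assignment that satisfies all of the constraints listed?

Satisfiable

The assignment p = 3, q = 5, r = 7, s = 4, t = 3, u = 3 works:
  constraint 3 holds since s - q = -1.
  constraint 4 holds since u - q = -2.
  constraint 9 holds since r - u = 4.
The rest check out directly.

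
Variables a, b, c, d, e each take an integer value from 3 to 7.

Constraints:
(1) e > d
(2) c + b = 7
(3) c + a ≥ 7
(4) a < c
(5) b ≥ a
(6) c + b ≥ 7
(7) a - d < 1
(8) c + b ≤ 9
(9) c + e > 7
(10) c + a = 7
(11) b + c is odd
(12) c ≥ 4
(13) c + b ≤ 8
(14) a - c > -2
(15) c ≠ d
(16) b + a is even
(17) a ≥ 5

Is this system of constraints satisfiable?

From constraint 12: c ≥ 4. From constraints 5 and 17: b ≥ a ≥ 5. Hence c + b ≥ 9. But constraint 13 requires c + b ≤ 8, and 8 < 9. Contradiction.

Unsatisfiable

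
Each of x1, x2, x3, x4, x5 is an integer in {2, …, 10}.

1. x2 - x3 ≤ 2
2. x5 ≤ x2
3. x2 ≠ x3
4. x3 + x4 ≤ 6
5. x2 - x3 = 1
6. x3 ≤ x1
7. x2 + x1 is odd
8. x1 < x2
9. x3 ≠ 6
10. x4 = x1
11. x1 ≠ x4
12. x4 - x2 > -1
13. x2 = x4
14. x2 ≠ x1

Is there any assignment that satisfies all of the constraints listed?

From constraints 10 and 13, x2 = x4 = x1, so x2 = x1. But constraint 14 says x2 ≠ x1. Contradiction.

Unsatisfiable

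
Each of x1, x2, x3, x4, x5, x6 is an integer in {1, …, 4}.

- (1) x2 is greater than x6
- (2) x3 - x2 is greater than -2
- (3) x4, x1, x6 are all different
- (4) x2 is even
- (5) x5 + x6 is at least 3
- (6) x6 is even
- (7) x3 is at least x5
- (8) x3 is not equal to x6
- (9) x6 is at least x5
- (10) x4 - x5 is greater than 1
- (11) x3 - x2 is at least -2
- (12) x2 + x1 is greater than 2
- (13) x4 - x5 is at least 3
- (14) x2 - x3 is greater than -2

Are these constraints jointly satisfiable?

Satisfiable

Take x1 = 1, x2 = 4, x3 = 4, x4 = 4, x5 = 1, x6 = 2. Then constraint 2: x3 - x2 = 0; constraint 5: x5 + x6 = 3, and every other listed constraint is also met.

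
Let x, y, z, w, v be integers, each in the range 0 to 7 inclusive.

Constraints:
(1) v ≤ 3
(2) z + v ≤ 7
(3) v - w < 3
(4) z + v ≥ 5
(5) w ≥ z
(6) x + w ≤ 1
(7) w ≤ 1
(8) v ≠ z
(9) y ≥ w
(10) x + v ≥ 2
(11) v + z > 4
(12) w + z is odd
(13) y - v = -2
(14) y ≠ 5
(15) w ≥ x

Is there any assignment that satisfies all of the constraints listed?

Unsatisfiable

From constraints 5 and 7: z ≤ w ≤ 1. From constraint 1: v ≤ 3. Hence z + v ≤ 4. But constraint 4 requires z + v ≥ 5, and 5 > 4. Contradiction.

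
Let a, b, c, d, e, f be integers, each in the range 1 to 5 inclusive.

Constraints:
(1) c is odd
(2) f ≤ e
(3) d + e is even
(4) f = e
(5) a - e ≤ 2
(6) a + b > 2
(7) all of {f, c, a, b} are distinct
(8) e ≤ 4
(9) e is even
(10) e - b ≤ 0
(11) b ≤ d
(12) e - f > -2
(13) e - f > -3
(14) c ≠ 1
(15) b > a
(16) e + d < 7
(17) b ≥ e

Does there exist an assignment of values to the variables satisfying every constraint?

Take a = 1, b = 4, c = 5, d = 4, e = 2, f = 2. Then constraint 5: a - e = -1; constraint 6: a + b = 5; constraint 10: e - b = -2, and every other listed constraint is also met.

Satisfiable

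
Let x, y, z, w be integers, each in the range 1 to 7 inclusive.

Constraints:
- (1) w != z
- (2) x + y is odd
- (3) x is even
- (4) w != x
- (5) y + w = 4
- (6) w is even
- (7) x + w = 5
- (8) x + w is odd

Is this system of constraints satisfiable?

Constraint 3 makes x even and constraint 6 makes w even, so x + w must be even. Constraint 8 says x + w is odd — contradiction.

Unsatisfiable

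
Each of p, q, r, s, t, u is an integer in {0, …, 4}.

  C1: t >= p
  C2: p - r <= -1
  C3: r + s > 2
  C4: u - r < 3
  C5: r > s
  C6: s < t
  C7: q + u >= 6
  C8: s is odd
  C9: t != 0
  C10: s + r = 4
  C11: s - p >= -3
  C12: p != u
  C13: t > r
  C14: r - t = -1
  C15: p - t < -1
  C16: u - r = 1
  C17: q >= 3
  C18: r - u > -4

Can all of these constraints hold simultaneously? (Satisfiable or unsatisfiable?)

Try p = 1, q = 4, r = 3, s = 1, t = 4, u = 4.
Check constraint 2: p - r = -2; constraint 3: r + s = 4. The remaining constraints are straightforward to verify.

Satisfiable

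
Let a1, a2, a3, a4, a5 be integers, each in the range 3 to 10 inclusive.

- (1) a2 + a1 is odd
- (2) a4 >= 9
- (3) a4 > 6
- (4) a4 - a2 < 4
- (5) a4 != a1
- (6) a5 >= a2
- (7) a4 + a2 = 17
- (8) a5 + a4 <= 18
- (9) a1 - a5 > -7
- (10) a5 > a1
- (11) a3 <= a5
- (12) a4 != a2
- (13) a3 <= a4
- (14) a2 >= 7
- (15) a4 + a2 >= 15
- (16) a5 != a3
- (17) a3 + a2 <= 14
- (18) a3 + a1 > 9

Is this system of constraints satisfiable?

One satisfying assignment is a1 = 5, a2 = 8, a3 = 6, a4 = 9, a5 = 9.
For the less obvious constraints — constraint 4: a4 - a2 = 1; constraint 7: a4 + a2 = 17 — and the others hold by inspection.

Satisfiable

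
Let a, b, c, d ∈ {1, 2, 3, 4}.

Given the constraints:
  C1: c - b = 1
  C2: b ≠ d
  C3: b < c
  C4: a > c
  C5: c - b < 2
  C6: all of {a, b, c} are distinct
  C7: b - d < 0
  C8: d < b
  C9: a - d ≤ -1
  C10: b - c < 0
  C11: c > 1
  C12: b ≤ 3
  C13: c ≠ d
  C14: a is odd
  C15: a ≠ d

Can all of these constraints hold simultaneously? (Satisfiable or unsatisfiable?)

Constraints 3, 4, 8, and 9 give c < a, a < d, d < b, b < c. Chaining: c < a < d < b < c, which forces c < c — impossible.

Unsatisfiable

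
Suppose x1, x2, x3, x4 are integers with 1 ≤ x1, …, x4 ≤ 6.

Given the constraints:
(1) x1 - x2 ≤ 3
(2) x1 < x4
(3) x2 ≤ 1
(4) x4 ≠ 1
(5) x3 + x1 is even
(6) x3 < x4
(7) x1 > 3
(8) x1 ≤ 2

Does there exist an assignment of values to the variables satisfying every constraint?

From constraint 7: x1 ≥ 4. From constraint 8: x1 ≤ 2. But 2 < 4, so no value of x1 works.

Unsatisfiable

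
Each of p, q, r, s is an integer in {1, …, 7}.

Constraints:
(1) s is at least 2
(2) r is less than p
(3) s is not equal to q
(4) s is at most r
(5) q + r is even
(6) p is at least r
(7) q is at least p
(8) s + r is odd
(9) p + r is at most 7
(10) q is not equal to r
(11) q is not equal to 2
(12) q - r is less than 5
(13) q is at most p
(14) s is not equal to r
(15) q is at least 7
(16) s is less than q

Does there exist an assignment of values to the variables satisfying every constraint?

Unsatisfiable

From constraints 13 and 15: p ≥ q ≥ 7. From constraints 1 and 4: r ≥ s ≥ 2. Hence p + r ≥ 9. But constraint 9 requires p + r ≤ 7, and 7 < 9. Contradiction.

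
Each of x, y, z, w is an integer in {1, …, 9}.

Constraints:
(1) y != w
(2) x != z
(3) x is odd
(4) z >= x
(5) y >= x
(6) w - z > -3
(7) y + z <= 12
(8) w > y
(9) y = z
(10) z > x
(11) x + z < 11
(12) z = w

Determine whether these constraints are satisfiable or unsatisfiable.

Unsatisfiable

From constraints 9 and 12, y = z = w, so y = w. But constraint 1 says y ≠ w. Contradiction.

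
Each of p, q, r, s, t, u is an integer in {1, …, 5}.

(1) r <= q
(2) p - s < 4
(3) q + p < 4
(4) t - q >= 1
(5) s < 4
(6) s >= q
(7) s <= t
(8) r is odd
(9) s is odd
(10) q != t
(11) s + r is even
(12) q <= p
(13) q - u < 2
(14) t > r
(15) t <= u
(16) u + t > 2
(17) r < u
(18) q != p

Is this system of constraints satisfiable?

Satisfiable

Try p = 2, q = 1, r = 1, s = 1, t = 2, u = 2.
Check constraint 2: p - s = 1; constraint 3: q + p = 3. The remaining constraints are straightforward to verify.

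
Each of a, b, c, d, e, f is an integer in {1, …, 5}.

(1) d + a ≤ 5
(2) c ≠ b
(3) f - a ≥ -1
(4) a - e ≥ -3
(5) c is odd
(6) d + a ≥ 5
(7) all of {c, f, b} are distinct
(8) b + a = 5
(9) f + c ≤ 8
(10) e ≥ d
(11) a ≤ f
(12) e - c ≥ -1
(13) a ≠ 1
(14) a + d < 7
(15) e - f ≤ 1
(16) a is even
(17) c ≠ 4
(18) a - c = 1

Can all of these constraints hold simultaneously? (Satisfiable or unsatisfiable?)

Satisfiable

Take a = 2, b = 3, c = 1, d = 3, e = 3, f = 4. Then constraint 1: d + a = 5; constraint 3: f - a = 2; constraint 4: a - e = -1, and every other listed constraint is also met.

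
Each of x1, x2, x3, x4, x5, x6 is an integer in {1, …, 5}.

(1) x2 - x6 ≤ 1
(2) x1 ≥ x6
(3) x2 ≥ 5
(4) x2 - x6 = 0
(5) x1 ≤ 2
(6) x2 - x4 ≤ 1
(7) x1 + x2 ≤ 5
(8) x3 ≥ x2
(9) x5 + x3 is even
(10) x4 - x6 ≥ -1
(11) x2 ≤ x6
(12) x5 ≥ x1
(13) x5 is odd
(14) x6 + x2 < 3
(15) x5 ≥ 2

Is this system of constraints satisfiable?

From constraints 3 and 11: x6 ≥ x2 and x2 ≥ 5, so x6 ≥ 5. From constraints 2 and 5: x6 ≤ x1 and x1 ≤ 2, so x6 ≤ 2. But 2 < 5, so no value of x6 works.

Unsatisfiable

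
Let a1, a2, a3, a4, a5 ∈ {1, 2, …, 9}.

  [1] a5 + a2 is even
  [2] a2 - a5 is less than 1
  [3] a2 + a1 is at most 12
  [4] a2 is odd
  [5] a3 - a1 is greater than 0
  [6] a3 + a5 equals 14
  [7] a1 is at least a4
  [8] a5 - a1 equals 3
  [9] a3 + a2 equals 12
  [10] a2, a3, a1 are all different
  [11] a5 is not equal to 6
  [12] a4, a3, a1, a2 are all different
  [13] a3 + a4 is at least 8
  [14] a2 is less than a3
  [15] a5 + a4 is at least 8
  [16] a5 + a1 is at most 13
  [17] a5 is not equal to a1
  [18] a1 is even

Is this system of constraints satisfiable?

Satisfiable

Setting (a1, a2, a3, a4, a5) = (4, 5, 7, 1, 7) satisfies everything: constraint 2: a2 - a5 = -2; constraint 3: a2 + a1 = 9, and the others follow.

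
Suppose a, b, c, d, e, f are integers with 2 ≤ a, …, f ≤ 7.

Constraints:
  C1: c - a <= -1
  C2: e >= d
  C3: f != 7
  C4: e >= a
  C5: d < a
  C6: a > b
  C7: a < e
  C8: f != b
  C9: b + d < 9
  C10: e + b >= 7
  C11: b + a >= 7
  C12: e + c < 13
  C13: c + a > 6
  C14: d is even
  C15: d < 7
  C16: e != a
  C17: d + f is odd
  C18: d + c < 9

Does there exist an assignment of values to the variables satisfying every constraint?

One satisfying assignment is a = 5, b = 3, c = 4, d = 4, e = 7, f = 5.
For the less obvious constraints — constraint 1: c - a = -1; constraint 9: b + d = 7 — and the others hold by inspection.

Satisfiable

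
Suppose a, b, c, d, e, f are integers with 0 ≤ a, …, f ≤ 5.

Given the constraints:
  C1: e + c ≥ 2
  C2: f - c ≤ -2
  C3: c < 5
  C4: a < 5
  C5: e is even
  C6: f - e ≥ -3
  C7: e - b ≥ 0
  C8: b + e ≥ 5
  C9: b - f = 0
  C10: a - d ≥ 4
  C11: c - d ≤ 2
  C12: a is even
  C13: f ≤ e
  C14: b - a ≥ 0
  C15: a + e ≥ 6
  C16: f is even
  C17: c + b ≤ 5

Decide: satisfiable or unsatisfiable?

Unsatisfiable

Constraints 2, 6, 7, 10, 11, and 14 give d − c ≥ -2, c − f ≥ 2, f − e ≥ -3, e − b ≥ 0, b − a ≥ 0, a − d ≥ 4.
Adding all 6 inequalities: the left sides telescope to 0, and the right sides sum to (-2) + 2 + (-3) + 0 + 0 + 4 = 1. So 0 ≥ 1, which is false.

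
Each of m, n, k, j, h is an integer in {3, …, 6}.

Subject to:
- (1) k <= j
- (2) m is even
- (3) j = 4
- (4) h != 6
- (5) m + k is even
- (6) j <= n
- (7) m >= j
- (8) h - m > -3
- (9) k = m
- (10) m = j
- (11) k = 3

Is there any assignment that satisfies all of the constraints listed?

Constraint 11 fixes k = 3 and constraint 3 fixes j = 4. Constraints 9 and 10 give k = m = j, so k = j. But 3 ≠ 4 — contradiction.

Unsatisfiable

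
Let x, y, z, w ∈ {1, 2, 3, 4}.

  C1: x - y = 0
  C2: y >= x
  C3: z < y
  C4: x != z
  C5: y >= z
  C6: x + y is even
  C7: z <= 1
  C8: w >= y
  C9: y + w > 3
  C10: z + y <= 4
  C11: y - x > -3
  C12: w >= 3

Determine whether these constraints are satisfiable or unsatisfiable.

The assignment x = 2, y = 2, z = 1, w = 4 works:
  constraint 1 holds since x - y = 0.
  constraint 9 holds since y + w = 6.
The rest check out directly.

Satisfiable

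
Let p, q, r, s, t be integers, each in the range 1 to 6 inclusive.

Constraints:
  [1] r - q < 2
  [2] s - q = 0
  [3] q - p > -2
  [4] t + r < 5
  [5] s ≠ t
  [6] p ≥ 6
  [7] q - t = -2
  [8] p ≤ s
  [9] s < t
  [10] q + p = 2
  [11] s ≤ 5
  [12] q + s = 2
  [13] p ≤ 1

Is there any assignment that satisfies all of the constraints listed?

From constraints 6 and 8: s ≥ p and p ≥ 6, so s ≥ 6. From constraint 11: s ≤ 5. But 5 < 6, so no value of s works.

Unsatisfiable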